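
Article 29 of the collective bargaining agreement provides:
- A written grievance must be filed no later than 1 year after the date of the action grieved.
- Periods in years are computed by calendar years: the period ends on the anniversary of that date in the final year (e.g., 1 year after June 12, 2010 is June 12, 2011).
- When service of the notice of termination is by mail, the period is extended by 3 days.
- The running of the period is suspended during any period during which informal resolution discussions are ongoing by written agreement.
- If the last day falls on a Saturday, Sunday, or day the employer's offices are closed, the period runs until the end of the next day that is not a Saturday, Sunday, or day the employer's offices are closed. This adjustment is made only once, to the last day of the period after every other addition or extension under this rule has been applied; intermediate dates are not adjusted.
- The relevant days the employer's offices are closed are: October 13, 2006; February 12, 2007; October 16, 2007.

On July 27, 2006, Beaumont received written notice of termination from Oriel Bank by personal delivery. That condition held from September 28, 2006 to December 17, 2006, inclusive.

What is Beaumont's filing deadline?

1 year after July 27, 2006 is July 27, 2007.
Service was not by mail, so no mail extension applies.
From September 28, 2006 through December 17, 2006 inclusive is 81 days; tolling adds 81 days: July 27, 2007 + 81 days = October 16, 2007.
October 16, 2007 is a listed holiday. The next qualifying day is October 17, 2007.

October 17, 2007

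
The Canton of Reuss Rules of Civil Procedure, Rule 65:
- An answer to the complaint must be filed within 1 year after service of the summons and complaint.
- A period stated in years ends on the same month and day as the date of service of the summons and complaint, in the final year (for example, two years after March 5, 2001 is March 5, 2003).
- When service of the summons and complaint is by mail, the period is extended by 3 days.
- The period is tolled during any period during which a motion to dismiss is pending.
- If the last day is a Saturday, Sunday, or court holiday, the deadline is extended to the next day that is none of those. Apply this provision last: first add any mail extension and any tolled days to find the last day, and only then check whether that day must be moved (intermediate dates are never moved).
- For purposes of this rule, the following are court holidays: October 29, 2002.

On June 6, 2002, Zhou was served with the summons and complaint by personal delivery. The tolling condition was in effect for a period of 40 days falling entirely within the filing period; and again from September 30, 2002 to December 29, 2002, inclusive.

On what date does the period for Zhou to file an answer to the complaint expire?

October 15, 2003

1 year after June 6, 2002 is June 6, 2003.
Service was not by mail, so no mail extension applies.
Tolling adds 40 days: June 6, 2003 + 40 days = July 16, 2003.
From September 30, 2002 through December 29, 2002 inclusive is 91 days; tolling adds 91 days: July 16, 2003 + 91 days = October 15, 2003.
October 15, 2003 is a Wednesday and not a court holiday, so no extension applies.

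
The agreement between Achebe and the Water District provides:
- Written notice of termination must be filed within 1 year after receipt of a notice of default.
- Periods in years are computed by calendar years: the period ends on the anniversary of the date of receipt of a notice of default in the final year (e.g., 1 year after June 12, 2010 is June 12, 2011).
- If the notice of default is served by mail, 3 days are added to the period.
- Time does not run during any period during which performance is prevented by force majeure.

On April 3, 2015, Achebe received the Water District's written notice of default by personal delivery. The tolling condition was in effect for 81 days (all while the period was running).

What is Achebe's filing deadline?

June 23, 2016

1 year after April 3, 2015 is April 3, 2016.
Service was not by mail, so no mail extension applies.
Tolling adds 81 days: April 3, 2016 + 81 days = June 23, 2016.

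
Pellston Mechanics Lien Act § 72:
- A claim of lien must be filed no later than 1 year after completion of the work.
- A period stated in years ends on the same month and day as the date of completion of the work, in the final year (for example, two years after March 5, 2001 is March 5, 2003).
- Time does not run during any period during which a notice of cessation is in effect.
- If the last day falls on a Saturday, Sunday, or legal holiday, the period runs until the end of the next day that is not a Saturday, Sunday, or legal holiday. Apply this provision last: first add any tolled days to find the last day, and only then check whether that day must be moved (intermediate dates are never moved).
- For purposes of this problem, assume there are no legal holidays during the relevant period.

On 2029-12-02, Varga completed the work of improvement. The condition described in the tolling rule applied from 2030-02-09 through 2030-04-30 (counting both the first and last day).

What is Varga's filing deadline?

1 year after 2029-12-02 is December 2, 2030.
From February 9, 2030 through April 30, 2030 inclusive is 81 days; tolling adds 81 days: December 2, 2030 + 81 days = February 21, 2031.
February 21, 2031 is a Friday and not a legal holiday, so no extension applies.

February 21, 2031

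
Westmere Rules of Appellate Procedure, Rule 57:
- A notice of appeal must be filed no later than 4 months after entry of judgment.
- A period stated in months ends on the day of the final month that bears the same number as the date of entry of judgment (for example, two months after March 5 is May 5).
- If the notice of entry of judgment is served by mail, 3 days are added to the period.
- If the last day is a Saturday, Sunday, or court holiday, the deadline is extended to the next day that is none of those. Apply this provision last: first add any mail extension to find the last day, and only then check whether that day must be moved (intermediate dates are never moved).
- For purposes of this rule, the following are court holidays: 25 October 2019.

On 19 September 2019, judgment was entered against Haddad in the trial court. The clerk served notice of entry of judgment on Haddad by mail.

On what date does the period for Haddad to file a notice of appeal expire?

January 22, 2020

4 months after 19 September 2019 is January 19, 2020.
Service was by mail, adding 3 days: January 19, 2020 + 3 days = January 22, 2020.
January 22, 2020 is a Wednesday and not a court holiday, so no extension applies.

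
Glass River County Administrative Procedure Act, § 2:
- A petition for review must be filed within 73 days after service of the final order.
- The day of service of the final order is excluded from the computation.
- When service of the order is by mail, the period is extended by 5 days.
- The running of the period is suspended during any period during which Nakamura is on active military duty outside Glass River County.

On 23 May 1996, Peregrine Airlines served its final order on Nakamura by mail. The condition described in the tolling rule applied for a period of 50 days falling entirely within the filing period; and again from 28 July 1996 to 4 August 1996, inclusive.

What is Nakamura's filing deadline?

October 6, 1996

73 days after 23 May 1996 is August 4, 1996.
Service was by mail, adding 5 days: August 4, 1996 + 5 days = August 9, 1996.
Tolling adds 50 days: August 9, 1996 + 50 days = September 28, 1996.
From July 28, 1996 through August 4, 1996 inclusive is 8 days; tolling adds 8 days: September 28, 1996 + 8 days = October 6, 1996.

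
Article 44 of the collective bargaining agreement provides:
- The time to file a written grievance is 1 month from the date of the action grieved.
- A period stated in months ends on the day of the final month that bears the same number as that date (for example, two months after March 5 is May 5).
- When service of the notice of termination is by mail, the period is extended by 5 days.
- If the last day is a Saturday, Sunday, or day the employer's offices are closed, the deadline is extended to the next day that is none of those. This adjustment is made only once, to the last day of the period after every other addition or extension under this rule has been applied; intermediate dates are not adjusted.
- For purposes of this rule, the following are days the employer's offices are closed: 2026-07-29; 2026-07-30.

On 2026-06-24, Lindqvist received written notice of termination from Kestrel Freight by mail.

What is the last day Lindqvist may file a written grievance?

July 31, 2026

1 month after 2026-06-24 is July 24, 2026.
Service was by mail, adding 5 days: July 24, 2026 + 5 days = July 29, 2026.
July 29, 2026 is a listed holiday; July 30, 2026 is a listed holiday. The next qualifying day is July 31, 2026.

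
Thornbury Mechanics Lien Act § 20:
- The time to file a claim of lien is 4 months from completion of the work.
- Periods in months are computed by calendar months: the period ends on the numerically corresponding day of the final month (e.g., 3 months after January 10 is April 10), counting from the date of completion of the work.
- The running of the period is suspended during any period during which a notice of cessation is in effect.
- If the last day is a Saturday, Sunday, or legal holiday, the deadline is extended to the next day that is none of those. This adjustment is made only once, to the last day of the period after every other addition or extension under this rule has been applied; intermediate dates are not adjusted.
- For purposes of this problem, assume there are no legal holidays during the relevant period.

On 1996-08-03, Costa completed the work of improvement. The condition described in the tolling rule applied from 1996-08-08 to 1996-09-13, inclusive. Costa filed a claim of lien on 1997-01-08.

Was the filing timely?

Yes

4 months after 1996-08-03 is December 3, 1996.
From August 8, 1996 through September 13, 1996 inclusive is 37 days; tolling adds 37 days: December 3, 1996 + 37 days = January 9, 1997.
January 9, 1997 is a Thursday and not a legal holiday, so no extension applies.
The deadline is January 9, 1997; the filing on January 8, 1997 is on or before that date.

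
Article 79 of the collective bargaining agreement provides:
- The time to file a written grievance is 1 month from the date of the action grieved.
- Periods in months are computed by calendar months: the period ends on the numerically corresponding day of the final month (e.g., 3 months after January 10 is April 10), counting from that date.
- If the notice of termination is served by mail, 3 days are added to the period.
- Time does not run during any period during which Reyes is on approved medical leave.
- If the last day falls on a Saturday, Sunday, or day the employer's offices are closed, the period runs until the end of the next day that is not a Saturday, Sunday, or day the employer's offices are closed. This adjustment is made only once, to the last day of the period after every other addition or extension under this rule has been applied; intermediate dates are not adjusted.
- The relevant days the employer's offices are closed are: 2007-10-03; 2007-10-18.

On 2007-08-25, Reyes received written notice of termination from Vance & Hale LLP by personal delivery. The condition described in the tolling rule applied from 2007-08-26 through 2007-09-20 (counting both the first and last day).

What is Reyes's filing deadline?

1 month after 2007-08-25 is September 25, 2007.
Service was not by mail, so no mail extension applies.
From August 26, 2007 through September 20, 2007 inclusive is 26 days; tolling adds 26 days: September 25, 2007 + 26 days = October 21, 2007.
October 21, 2007 is Sunday. The next qualifying day is October 22, 2007.

October 22, 2007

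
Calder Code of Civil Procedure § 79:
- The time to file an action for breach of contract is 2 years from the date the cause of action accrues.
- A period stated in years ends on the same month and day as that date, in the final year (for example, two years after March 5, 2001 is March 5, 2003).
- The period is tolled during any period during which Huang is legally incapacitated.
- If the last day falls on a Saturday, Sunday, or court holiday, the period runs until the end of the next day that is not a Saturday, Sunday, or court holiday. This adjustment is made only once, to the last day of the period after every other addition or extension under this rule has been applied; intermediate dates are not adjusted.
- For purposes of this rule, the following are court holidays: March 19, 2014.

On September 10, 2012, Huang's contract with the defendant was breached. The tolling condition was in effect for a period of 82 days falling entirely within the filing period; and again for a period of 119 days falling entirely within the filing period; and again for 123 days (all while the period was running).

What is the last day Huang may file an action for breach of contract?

July 31, 2015

2 years after September 10, 2012 is September 10, 2014.
Tolling adds 82 days: September 10, 2014 + 82 days = December 1, 2014.
Tolling adds 119 days: December 1, 2014 + 119 days = March 30, 2015.
Tolling adds 123 days: March 30, 2015 + 123 days = July 31, 2015.
July 31, 2015 is a Friday and not a court holiday, so no extension applies.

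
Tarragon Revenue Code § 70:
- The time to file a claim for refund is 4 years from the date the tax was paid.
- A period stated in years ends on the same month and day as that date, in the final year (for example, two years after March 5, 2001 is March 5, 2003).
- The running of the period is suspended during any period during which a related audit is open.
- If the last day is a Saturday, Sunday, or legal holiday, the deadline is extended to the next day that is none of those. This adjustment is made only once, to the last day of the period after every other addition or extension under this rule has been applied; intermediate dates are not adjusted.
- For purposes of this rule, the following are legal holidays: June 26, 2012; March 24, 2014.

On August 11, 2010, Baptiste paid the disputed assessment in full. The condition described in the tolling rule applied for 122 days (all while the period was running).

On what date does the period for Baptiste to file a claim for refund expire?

4 years after August 11, 2010 is August 11, 2014.
Tolling adds 122 days: August 11, 2014 + 122 days = December 11, 2014.
December 11, 2014 is a Thursday and not a legal holiday, so no extension applies.

December 11, 2014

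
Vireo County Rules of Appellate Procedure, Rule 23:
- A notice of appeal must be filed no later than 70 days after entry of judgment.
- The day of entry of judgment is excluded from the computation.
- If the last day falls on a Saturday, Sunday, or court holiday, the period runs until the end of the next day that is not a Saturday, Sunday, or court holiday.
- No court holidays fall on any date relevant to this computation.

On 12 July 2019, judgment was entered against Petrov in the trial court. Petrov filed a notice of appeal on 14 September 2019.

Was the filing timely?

Yes

70 days after 12 July 2019 is September 20, 2019.
September 20, 2019 is a Friday and not a court holiday, so no extension applies.
The deadline is September 20, 2019; the filing on September 14, 2019 is on or before that date.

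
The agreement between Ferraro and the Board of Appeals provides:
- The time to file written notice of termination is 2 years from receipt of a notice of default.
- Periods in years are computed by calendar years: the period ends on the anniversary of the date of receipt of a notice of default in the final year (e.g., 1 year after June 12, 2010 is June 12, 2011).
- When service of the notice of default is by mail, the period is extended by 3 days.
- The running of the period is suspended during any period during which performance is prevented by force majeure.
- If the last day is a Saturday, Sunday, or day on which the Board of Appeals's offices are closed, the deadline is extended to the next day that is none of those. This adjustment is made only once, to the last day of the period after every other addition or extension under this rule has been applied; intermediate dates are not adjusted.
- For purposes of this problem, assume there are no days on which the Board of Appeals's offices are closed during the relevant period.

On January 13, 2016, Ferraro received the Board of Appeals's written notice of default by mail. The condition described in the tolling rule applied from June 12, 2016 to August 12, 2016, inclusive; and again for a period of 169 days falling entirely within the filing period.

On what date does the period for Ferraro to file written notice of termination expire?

September 4, 2018

2 years after January 13, 2016 is January 13, 2018.
Service was by mail, adding 3 days: January 13, 2018 + 3 days = January 16, 2018.
From June 12, 2016 through August 12, 2016 inclusive is 62 days; tolling adds 62 days: January 16, 2018 + 62 days = March 19, 2018.
Tolling adds 169 days: March 19, 2018 + 169 days = September 4, 2018.
September 4, 2018 is a Tuesday and not a day on which the Board of Appeals's offices are closed, so no extension applies.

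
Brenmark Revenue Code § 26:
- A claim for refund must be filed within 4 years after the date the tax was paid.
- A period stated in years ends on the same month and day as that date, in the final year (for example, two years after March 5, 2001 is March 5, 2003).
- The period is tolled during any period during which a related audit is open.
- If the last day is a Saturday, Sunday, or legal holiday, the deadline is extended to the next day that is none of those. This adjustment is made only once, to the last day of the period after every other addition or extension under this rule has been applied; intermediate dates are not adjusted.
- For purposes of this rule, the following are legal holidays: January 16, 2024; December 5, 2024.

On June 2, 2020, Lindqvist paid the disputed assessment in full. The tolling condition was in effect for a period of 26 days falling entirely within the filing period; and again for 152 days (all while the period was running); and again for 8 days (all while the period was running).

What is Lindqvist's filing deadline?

4 years after June 2, 2020 is June 2, 2024.
Tolling adds 26 days: June 2, 2024 + 26 days = June 28, 2024.
Tolling adds 152 days: June 28, 2024 + 152 days = November 27, 2024.
Tolling adds 8 days: November 27, 2024 + 8 days = December 5, 2024.
December 5, 2024 is a listed holiday. The next qualifying day is December 6, 2024.

December 6, 2024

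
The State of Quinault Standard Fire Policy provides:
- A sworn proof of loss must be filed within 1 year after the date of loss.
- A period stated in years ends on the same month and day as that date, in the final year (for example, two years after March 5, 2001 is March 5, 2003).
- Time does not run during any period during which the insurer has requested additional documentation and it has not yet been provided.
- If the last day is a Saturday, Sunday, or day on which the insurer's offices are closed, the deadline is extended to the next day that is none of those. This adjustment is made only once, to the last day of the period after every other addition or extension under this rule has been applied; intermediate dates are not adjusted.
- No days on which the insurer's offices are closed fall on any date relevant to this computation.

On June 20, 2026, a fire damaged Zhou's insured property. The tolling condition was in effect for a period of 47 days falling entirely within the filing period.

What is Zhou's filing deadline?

August 6, 2027

1 year after June 20, 2026 is June 20, 2027.
Tolling adds 47 days: June 20, 2027 + 47 days = August 6, 2027.
August 6, 2027 is a Friday and not a day on which the insurer's offices are closed, so no extension applies.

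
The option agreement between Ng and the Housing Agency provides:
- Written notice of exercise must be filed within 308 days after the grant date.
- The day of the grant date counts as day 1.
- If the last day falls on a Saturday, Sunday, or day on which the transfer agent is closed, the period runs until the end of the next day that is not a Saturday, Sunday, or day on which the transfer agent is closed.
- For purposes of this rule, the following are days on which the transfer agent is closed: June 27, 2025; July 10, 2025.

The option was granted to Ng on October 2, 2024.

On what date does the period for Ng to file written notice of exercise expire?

Counting October 2, 2024 as day 1, day 308 is August 5, 2025.
August 5, 2025 is a Tuesday and not a day on which the transfer agent is closed, so no extension applies.

August 5, 2025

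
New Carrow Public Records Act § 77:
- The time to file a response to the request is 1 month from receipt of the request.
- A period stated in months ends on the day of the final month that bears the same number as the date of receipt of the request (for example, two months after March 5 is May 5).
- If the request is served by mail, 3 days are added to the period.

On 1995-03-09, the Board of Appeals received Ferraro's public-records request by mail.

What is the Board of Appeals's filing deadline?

April 12, 1995

1 month after 1995-03-09 is April 9, 1995.
Service was by mail, adding 3 days: April 9, 1995 + 3 days = April 12, 1995.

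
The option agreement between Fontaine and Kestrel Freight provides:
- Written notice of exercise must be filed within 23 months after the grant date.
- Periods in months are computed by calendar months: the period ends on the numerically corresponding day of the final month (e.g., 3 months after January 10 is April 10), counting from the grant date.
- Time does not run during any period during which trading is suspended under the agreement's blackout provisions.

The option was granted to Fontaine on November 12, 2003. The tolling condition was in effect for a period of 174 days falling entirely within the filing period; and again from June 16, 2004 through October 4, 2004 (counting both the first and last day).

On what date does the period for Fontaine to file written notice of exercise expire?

23 months after November 12, 2003 is October 12, 2005.
Tolling adds 174 days: October 12, 2005 + 174 days = April 4, 2006.
From June 16, 2004 through October 4, 2004 inclusive is 111 days; tolling adds 111 days: April 4, 2006 + 111 days = July 24, 2006.

July 24, 2006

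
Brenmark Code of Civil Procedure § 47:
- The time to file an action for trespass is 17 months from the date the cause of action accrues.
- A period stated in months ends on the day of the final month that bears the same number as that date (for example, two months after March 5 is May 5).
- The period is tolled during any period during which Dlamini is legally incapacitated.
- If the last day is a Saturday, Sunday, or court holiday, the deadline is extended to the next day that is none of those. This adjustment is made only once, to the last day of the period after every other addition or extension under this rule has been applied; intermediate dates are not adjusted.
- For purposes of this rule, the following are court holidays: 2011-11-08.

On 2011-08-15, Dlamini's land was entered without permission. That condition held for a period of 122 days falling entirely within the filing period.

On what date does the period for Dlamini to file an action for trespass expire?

17 months after 2011-08-15 is January 15, 2013.
Tolling adds 122 days: January 15, 2013 + 122 days = May 17, 2013.
May 17, 2013 is a Friday and not a court holiday, so no extension applies.

May 17, 2013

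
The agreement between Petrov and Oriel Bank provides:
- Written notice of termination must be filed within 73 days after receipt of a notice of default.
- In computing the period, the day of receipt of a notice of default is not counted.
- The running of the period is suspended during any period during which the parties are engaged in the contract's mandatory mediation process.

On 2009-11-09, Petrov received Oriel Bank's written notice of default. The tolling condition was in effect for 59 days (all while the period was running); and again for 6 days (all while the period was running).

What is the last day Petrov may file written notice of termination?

73 days after 2009-11-09 is January 21, 2010.
Tolling adds 59 days: January 21, 2010 + 59 days = March 21, 2010.
Tolling adds 6 days: March 21, 2010 + 6 days = March 27, 2010.

March 27, 2010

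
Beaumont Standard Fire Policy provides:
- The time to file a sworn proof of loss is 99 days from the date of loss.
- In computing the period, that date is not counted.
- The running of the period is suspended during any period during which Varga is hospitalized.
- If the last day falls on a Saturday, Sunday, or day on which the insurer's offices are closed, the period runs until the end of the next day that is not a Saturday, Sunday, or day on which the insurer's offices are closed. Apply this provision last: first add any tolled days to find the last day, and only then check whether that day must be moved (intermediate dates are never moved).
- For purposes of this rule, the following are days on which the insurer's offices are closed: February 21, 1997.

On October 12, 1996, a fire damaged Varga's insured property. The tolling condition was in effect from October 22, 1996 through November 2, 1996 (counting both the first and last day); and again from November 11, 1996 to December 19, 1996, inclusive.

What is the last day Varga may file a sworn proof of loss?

March 11, 1997

99 days after October 12, 1996 is January 19, 1997.
From October 22, 1996 through November 2, 1996 inclusive is 12 days; tolling adds 12 days: January 19, 1997 + 12 days = January 31, 1997.
From November 11, 1996 through December 19, 1996 inclusive is 39 days; tolling adds 39 days: January 31, 1997 + 39 days = March 11, 1997.
March 11, 1997 is a Tuesday and not a day on which the insurer's offices are closed, so no extension applies.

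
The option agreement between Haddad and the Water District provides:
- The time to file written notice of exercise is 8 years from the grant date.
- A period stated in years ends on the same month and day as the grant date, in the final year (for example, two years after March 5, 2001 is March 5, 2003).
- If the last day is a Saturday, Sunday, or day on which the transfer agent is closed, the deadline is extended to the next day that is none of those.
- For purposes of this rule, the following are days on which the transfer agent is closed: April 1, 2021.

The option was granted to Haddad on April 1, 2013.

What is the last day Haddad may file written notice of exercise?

April 2, 2021

8 years after April 1, 2013 is April 1, 2021.
April 1, 2021 is a listed holiday. The next qualifying day is April 2, 2021.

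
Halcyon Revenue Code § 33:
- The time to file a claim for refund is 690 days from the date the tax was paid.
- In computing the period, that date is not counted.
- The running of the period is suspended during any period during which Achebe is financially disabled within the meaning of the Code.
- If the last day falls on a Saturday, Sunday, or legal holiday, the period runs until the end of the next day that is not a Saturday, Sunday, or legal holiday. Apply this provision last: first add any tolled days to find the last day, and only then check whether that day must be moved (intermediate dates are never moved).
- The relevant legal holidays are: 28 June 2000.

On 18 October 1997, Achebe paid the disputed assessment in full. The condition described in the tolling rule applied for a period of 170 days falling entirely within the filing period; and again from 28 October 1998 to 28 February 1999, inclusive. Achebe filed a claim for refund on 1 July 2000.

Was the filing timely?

No

690 days after 18 October 1997 is September 8, 1999.
Tolling adds 170 days: September 8, 1999 + 170 days = February 25, 2000.
From October 28, 1998 through February 28, 1999 inclusive is 124 days; tolling adds 124 days: February 25, 2000 + 124 days = June 28, 2000.
June 28, 2000 is a listed holiday. The next qualifying day is June 29, 2000.
The deadline is June 29, 2000; the filing on July 1, 2000 is after that date.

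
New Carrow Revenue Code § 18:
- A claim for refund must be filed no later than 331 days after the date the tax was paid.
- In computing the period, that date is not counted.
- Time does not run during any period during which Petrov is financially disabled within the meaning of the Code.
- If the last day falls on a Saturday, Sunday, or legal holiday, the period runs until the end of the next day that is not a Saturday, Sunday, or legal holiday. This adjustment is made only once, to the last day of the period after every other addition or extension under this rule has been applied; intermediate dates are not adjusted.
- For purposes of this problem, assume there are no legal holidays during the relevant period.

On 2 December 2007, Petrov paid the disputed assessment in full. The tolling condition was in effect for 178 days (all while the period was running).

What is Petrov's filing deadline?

331 days after 2 December 2007 is October 28, 2008.
Tolling adds 178 days: October 28, 2008 + 178 days = April 24, 2009.
April 24, 2009 is a Friday and not a legal holiday, so no extension applies.

April 24, 2009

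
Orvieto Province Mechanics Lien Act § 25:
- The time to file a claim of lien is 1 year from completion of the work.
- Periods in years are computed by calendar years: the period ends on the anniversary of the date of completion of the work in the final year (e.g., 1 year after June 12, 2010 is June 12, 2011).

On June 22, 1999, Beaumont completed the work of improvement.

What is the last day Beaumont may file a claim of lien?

June 22, 2000

1 year after June 22, 1999 is June 22, 2000.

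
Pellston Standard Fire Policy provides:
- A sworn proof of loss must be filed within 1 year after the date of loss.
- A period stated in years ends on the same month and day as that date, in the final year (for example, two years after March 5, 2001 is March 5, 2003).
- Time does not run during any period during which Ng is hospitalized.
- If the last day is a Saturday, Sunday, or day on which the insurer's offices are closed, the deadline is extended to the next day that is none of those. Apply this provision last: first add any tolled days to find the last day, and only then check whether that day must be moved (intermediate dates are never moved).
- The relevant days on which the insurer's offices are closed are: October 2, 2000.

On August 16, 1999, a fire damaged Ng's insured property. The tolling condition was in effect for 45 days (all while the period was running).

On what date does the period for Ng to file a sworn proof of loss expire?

October 3, 2000

1 year after August 16, 1999 is August 16, 2000.
Tolling adds 45 days: August 16, 2000 + 45 days = September 30, 2000.
September 30, 2000 is Saturday; October 1, 2000 is Sunday; October 2, 2000 is a listed holiday. The next qualifying day is October 3, 2000.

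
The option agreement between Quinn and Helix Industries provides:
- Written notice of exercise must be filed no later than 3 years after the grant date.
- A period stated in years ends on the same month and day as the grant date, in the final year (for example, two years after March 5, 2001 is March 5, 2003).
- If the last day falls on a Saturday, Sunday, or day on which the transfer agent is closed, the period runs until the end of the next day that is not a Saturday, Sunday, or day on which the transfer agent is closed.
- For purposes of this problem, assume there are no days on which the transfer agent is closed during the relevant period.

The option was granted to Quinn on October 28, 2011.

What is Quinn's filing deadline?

October 28, 2014

3 years after October 28, 2011 is October 28, 2014.
October 28, 2014 is a Tuesday and not a day on which the transfer agent is closed, so no extension applies.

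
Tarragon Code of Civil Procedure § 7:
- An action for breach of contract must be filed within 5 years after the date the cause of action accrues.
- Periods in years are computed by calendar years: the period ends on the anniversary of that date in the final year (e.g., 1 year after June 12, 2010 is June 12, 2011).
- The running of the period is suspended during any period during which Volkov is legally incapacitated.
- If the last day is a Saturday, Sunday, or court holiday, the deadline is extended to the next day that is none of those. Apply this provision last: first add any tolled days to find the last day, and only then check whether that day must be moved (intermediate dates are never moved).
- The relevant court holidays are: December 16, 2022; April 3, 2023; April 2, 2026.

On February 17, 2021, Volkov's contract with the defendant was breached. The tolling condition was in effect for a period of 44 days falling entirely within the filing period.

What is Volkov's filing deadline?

5 years after February 17, 2021 is February 17, 2026.
Tolling adds 44 days: February 17, 2026 + 44 days = April 2, 2026.
April 2, 2026 is a listed holiday. The next qualifying day is April 3, 2026.

April 3, 2026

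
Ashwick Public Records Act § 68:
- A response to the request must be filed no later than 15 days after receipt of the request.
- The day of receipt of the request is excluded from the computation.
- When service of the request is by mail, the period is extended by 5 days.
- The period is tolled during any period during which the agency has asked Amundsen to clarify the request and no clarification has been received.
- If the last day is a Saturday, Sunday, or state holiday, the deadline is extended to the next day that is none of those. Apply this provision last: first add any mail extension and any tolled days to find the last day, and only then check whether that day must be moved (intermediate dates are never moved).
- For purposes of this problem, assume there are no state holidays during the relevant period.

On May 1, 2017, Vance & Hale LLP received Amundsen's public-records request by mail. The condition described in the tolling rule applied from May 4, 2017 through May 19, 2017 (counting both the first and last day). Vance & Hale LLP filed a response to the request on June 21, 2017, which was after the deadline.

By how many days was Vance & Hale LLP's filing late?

15 days

15 days after May 1, 2017 is May 16, 2017.
Service was by mail, adding 5 days: May 16, 2017 + 5 days = May 21, 2017.
From May 4, 2017 through May 19, 2017 inclusive is 16 days; tolling adds 16 days: May 21, 2017 + 16 days = June 6, 2017.
June 6, 2017 is a Tuesday and not a state holiday, so no extension applies.
The deadline is June 6, 2017; from June 6, 2017 to June 21, 2017 is 15 days.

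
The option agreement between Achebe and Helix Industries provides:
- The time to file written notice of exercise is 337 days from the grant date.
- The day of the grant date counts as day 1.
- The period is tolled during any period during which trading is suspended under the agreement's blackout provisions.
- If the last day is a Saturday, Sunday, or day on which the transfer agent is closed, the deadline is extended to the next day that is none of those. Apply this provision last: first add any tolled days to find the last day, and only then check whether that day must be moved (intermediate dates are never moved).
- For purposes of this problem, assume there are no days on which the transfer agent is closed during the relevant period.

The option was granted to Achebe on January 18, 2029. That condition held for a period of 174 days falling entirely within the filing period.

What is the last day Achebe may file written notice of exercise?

June 12, 2030

Counting January 18, 2029 as day 1, day 337 is December 20, 2029.
Tolling adds 174 days: December 20, 2029 + 174 days = June 12, 2030.
June 12, 2030 is a Wednesday and not a day on which the transfer agent is closed, so no extension applies.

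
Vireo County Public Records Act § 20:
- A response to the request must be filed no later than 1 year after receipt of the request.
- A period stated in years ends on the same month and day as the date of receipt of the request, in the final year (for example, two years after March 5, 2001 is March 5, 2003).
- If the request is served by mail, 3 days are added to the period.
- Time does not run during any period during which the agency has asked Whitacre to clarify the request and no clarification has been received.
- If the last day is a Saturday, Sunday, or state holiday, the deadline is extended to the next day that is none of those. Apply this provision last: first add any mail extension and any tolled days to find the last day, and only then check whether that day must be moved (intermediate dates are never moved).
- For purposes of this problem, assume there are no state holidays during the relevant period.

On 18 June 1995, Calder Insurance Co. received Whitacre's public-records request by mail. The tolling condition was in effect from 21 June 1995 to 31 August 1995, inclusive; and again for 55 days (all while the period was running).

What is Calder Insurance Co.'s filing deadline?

1 year after 18 June 1995 is June 18, 1996.
Service was by mail, adding 3 days: June 18, 1996 + 3 days = June 21, 1996.
From June 21, 1995 through August 31, 1995 inclusive is 72 days; tolling adds 72 days: June 21, 1996 + 72 days = September 1, 1996.
Tolling adds 55 days: September 1, 1996 + 55 days = October 26, 1996.
October 26, 1996 is Saturday; October 27, 1996 is Sunday. The next qualifying day is October 28, 1996.

October 28, 1996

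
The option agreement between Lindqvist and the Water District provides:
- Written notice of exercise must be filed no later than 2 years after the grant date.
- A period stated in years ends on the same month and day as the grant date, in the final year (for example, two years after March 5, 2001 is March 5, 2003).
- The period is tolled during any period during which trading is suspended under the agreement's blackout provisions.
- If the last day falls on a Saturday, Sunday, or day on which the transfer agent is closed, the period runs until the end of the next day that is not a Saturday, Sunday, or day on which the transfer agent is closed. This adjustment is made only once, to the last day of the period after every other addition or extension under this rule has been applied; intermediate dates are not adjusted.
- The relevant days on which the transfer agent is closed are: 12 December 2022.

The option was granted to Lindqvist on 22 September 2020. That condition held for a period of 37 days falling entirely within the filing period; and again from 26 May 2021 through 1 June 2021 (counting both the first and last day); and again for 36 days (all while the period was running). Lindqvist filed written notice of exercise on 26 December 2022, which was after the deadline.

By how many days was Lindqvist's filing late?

13 days

2 years after 22 September 2020 is September 22, 2022.
Tolling adds 37 days: September 22, 2022 + 37 days = October 29, 2022.
From May 26, 2021 through June 1, 2021 inclusive is 7 days; tolling adds 7 days: October 29, 2022 + 7 days = November 5, 2022.
Tolling adds 36 days: November 5, 2022 + 36 days = December 11, 2022.
December 11, 2022 is Sunday; December 12, 2022 is a listed holiday. The next qualifying day is December 13, 2022.
The deadline is December 13, 2022; from December 13, 2022 to December 26, 2022 is 13 days.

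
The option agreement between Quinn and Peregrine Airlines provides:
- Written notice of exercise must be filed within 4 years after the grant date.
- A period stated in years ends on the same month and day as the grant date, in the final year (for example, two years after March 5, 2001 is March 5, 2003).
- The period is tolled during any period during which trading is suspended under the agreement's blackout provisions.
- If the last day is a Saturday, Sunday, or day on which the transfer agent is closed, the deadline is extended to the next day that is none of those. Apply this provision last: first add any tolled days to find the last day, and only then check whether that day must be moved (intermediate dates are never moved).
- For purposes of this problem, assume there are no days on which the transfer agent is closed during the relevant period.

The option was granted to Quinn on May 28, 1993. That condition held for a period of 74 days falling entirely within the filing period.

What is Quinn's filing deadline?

4 years after May 28, 1993 is May 28, 1997.
Tolling adds 74 days: May 28, 1997 + 74 days = August 10, 1997.
August 10, 1997 is Sunday. The next qualifying day is August 11, 1997.

August 11, 1997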